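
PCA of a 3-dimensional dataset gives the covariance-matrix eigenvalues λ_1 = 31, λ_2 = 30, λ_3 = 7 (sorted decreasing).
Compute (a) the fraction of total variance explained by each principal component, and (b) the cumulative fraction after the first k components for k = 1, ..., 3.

Step 1 — total variance = trace(Sigma) = Σ λ_i = 31 + 30 + 7 = 68.

Step 2 — fraction explained by component i = λ_i / Σ λ:
  PC1: 31/68 = 0.4559
  PC2: 30/68 = 0.4412
  PC3: 7/68 = 0.1029

Step 3 — cumulative fraction after k components = (λ_1 + ... + λ_k) / Σ λ:
  k = 1: 31/68 = 0.4559
  k = 2: (31 + 30)/68 = 61/68 = 0.8971
  k = 3: (31 + 30 + 7)/68 = 68/68 = 1

Summary (fraction, with percent):

explained: PC1 0.4559 (45.59%), PC2 0.4412 (44.12%), PC3 0.1029 (10.29%);  cumulative: 0.4559, 0.8971, 1


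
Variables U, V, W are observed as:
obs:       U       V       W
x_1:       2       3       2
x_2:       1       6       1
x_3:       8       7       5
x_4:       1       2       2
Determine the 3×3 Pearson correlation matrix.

Step 1 — column means:
  mean(U) = (2 + 1 + 8 + 1) / 4 = 12/4 = 3
  mean(V) = (3 + 6 + 7 + 2) / 4 = 18/4 = 4.5
  mean(W) = (2 + 1 + 5 + 2) / 4 = 10/4 = 2.5

Step 2 — sample variances and covariances s[i,j] = (1/(n-1)) · Σ_k (x_{k,i} - mean_i) · (x_{k,j} - mean_j), with n-1 = 3:
  s[U,U] = ((-1)·(-1) + (-2)·(-2) + (5)·(5) + (-2)·(-2)) / 3 = 34/3 = 11.3333
  s[U,V] = ((-1)·(-1.5) + (-2)·(1.5) + (5)·(2.5) + (-2)·(-2.5)) / 3 = 16/3 = 5.3333
  s[U,W] = ((-1)·(-0.5) + (-2)·(-1.5) + (5)·(2.5) + (-2)·(-0.5)) / 3 = 17/3 = 5.6667
  s[V,V] = ((-1.5)·(-1.5) + (1.5)·(1.5) + (2.5)·(2.5) + (-2.5)·(-2.5)) / 3 = 17/3 = 5.6667
  s[V,W] = ((-1.5)·(-0.5) + (1.5)·(-1.5) + (2.5)·(2.5) + (-2.5)·(-0.5)) / 3 = 6/3 = 2
  s[W,W] = ((-0.5)·(-0.5) + (-1.5)·(-1.5) + (2.5)·(2.5) + (-0.5)·(-0.5)) / 3 = 9/3 = 3
  Sample standard deviations s_i = √(s[i,i]):
  s(U) = √(11.3333) = 3.3665
  s(V) = √(5.6667) = 2.3805
  s(W) = √(3) = 1.7321

Step 3 — r_{ij} = s_{ij} / (s_i · s_j):
  r[U,U] = 1 (diagonal).
  r[U,V] = 5.3333 / (3.3665 · 2.3805) = 5.3333 / 8.0139 = 0.6655
  r[U,W] = 5.6667 / (3.3665 · 1.7321) = 5.6667 / 5.831 = 0.9718
  r[V,V] = 1 (diagonal).
  r[V,W] = 2 / (2.3805 · 1.7321) = 2 / 4.1231 = 0.4851
  r[W,W] = 1 (diagonal).

R is symmetric with unit diagonal. Assembling:

R = [[1, 0.6655, 0.9718],
 [0.6655, 1, 0.4851],
 [0.9718, 0.4851, 1]]


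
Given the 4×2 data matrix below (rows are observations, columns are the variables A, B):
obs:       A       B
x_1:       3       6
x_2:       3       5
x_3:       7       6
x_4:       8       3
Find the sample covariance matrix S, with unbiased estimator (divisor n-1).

Step 1 — column means:
  mean(A) = (3 + 3 + 7 + 8) / 4 = 21/4 = 5.25
  mean(B) = (6 + 5 + 6 + 3) / 4 = 20/4 = 5

Step 2 — sample covariance S[i,j] = (1/(n-1)) · Σ_k (x_{k,i} - mean_i) · (x_{k,j} - mean_j), with n-1 = 3.
  S[A,A] = ((-2.25)·(-2.25) + (-2.25)·(-2.25) + (1.75)·(1.75) + (2.75)·(2.75)) / 3 = 20.75/3 = 6.9167
  S[A,B] = ((-2.25)·(1) + (-2.25)·(0) + (1.75)·(1) + (2.75)·(-2)) / 3 = -6/3 = -2
  S[B,B] = ((1)·(1) + (0)·(0) + (1)·(1) + (-2)·(-2)) / 3 = 6/3 = 2

S is symmetric (S[j,i] = S[i,j]). Assembling:

S = [[6.9167, -2],
 [-2, 2]]


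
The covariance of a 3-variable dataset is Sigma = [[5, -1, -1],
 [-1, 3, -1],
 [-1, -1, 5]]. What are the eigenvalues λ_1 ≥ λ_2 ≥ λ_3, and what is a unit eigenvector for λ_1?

Step 1 — characteristic polynomial p(λ) = det(λI - Sigma) = λ³ - tr·λ² + c_1·λ - det, where tr = trace, c_1 = sum of the principal 2×2 minors, det = det(Sigma):
  tr = 5 + 3 + 5 = 13,
  c_1 = (5·3 - (-1)²) + (5·5 - (-1)²) + (3·5 - (-1)²) = 14 + 24 + 14 = 52,
  det = 5·(3·5 - (-1)²) - (-1)·((-1)·5 - (-1)·(-1)) + (-1)·((-1)·(-1) - 3·(-1)) = 5·(14) - (-1)·(-6) + (-1)·(4) = 60.
  So p(λ) = λ³ - 13λ² + 52λ - 60.
Step 2 — look for an integer root (rational root theorem: any rational root is an integer divisor of 60). Testing λ = 2:
  p(2) = 8 - 52 + 104 - 60 = 0  ✓
  Dividing out (λ - 2): p(λ) = (λ - 2)(λ² - 11λ + 30).
Step 3 — remaining eigenvalues from the quadratic λ² - 11λ + 30 = 0:
  Δ = 11² - 4·30 = 121 - 120 = 1,  λ = (11 ± √1)/2 = (11 ± 1)/2 = 6 or 5.
  Sorted: λ_1 = 6,  λ_2 = 5,  λ_3 = 2  (check: sum = 13 = tr ✓).

Step 4 — unit eigenvector for λ_1 = 6: v spans the null space of (Sigma - λ_1 I), whose rows are
  r_1 = (-1, -1, -1),  r_2 = (-1, -3, -1),  r_3 = (-1, -1, -1).
  v is orthogonal to every row, so take v ∝ r_1 × r_2 = ((-1)·(-1) - (-1)·(-3), (-1)·(-1) - (-1)·(-1), (-1)·(-3) - (-1)·(-1)) = (-2, 0, 2).
  Rescale (divide by 2; multiply by -1 so the first nonzero entry is positive): u = (1, 0, -1).
  ||u|| = √((1)² + (0)² + (-1)²) = √(2) ≈ 1.4142,  v_1 = u/||u|| ≈ (0.7071, 0, -0.7071) (||v_1|| = 1).

λ_1 = 6,  λ_2 = 5,  λ_3 = 2;  v_1 ≈ (0.7071, 0, -0.7071)


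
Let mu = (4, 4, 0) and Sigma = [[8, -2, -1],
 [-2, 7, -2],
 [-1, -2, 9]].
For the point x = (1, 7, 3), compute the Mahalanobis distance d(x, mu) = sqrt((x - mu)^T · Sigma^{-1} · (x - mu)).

Step 1 — centre the observation: (x - mu) = (-3, 3, 3).

Step 2 — invert Sigma (cofactor / det for 3×3, or solve directly):
  Sigma^{-1} = [[0.1401, 0.0475, 0.0261],
 [0.0475, 0.1686, 0.0428],
 [0.0261, 0.0428, 0.1235]].

Step 3 — form the quadratic (x - mu)^T · Sigma^{-1} · (x - mu):
  Sigma^{-1} · (x - mu) = (-0.1995, 0.4917, 0.4204).
  (x - mu)^T · [Sigma^{-1} · (x - mu)] = (-3)·(-0.1995) + (3)·(0.4917) + (3)·(0.4204) = 3.3349.

Step 4 — take square root: d = √(3.3349) ≈ 1.8262.

d(x, mu) = √(3.3349) ≈ 1.8262


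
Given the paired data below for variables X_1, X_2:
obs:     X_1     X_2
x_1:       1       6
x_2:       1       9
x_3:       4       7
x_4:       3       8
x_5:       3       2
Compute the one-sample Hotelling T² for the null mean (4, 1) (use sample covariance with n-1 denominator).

Step 1 — sample mean vector:
  mean(X_1) = (1 + 1 + 4 + 3 + 3) / 5 = 12/5 = 2.4
  mean(X_2) = (6 + 9 + 7 + 8 + 2) / 5 = 32/5 = 6.4
  x̄ = (2.4, 6.4),  deviation x̄ - mu_0 = (2.4, 6.4) - (4, 1) = (-1.6, 5.4).

Step 2 — sample covariance matrix, S[i,j] = (1/(n-1)) · Σ_k (x_{k,i} - mean_i) · (x_{k,j} - mean_j), divisor n-1 = 4:
  S[X_1,X_1] = ((-1.4)·(-1.4) + (-1.4)·(-1.4) + (1.6)·(1.6) + (0.6)·(0.6) + (0.6)·(0.6)) / 4 = 7.2/4 = 1.8
  S[X_1,X_2] = ((-1.4)·(-0.4) + (-1.4)·(2.6) + (1.6)·(0.6) + (0.6)·(1.6) + (0.6)·(-4.4)) / 4 = -3.8/4 = -0.95
  S[X_2,X_2] = ((-0.4)·(-0.4) + (2.6)·(2.6) + (0.6)·(0.6) + (1.6)·(1.6) + (-4.4)·(-4.4)) / 4 = 29.2/4 = 7.3
  S = [[1.8, -0.95],
 [-0.95, 7.3]].

Step 3 — invert S. det(S) = 1.8·7.3 - (-0.95)² = 12.2375.
  S^{-1} = (1/det) · [[d, -b], [-b, a]] = [[0.5965, 0.0776],
 [0.0776, 0.1471]].

Step 4 — quadratic form (x̄ - mu_0)^T · S^{-1} · (x̄ - mu_0):
  S^{-1} · (x̄ - mu_0) = (-0.5352, 0.6701),
  (x̄ - mu_0)^T · [...] = (-1.6)·(-0.5352) + (5.4)·(0.6701) = 4.4748.

Step 5 — scale by n: T² = 5 · 4.4748 = 22.3739.

T² ≈ 22.3739


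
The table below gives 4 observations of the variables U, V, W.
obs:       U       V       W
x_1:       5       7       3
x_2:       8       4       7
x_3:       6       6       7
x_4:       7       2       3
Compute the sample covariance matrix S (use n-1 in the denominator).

Step 1 — column means:
  mean(U) = (5 + 8 + 6 + 7) / 4 = 26/4 = 6.5
  mean(V) = (7 + 4 + 6 + 2) / 4 = 19/4 = 4.75
  mean(W) = (3 + 7 + 7 + 3) / 4 = 20/4 = 5

Step 2 — sample covariance S[i,j] = (1/(n-1)) · Σ_k (x_{k,i} - mean_i) · (x_{k,j} - mean_j), with n-1 = 3.
  S[U,U] = ((-1.5)·(-1.5) + (1.5)·(1.5) + (-0.5)·(-0.5) + (0.5)·(0.5)) / 3 = 5/3 = 1.6667
  S[U,V] = ((-1.5)·(2.25) + (1.5)·(-0.75) + (-0.5)·(1.25) + (0.5)·(-2.75)) / 3 = -6.5/3 = -2.1667
  S[U,W] = ((-1.5)·(-2) + (1.5)·(2) + (-0.5)·(2) + (0.5)·(-2)) / 3 = 4/3 = 1.3333
  S[V,V] = ((2.25)·(2.25) + (-0.75)·(-0.75) + (1.25)·(1.25) + (-2.75)·(-2.75)) / 3 = 14.75/3 = 4.9167
  S[V,W] = ((2.25)·(-2) + (-0.75)·(2) + (1.25)·(2) + (-2.75)·(-2)) / 3 = 2/3 = 0.6667
  S[W,W] = ((-2)·(-2) + (2)·(2) + (2)·(2) + (-2)·(-2)) / 3 = 16/3 = 5.3333

S is symmetric (S[j,i] = S[i,j]). Assembling:

S = [[1.6667, -2.1667, 1.3333],
 [-2.1667, 4.9167, 0.6667],
 [1.3333, 0.6667, 5.3333]]


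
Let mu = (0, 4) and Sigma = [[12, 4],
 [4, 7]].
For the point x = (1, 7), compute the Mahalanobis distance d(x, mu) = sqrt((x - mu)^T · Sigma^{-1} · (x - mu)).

Step 1 — centre the observation: (x - mu) = (1, 3).

Step 2 — invert Sigma. det(Sigma) = 12·7 - (4)² = 68.
  Sigma^{-1} = (1/det) · [[d, -b], [-b, a]] = [[0.1029, -0.0588],
 [-0.0588, 0.1765]].

Step 3 — form the quadratic (x - mu)^T · Sigma^{-1} · (x - mu):
  Sigma^{-1} · (x - mu) = (-0.0735, 0.4706).
  (x - mu)^T · [Sigma^{-1} · (x - mu)] = (1)·(-0.0735) + (3)·(0.4706) = 1.3382.

Step 4 — take square root: d = √(1.3382) ≈ 1.1568.

d(x, mu) = √(1.3382) ≈ 1.1568


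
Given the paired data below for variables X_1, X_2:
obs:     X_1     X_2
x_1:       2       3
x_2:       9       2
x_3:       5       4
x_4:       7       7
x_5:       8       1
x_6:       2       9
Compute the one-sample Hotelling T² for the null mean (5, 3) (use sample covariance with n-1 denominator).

Step 1 — sample mean vector:
  mean(X_1) = (2 + 9 + 5 + 7 + 8 + 2) / 6 = 33/6 = 5.5
  mean(X_2) = (3 + 2 + 4 + 7 + 1 + 9) / 6 = 26/6 = 4.3333
  x̄ = (5.5, 4.3333),  deviation x̄ - mu_0 = (5.5, 4.3333) - (5, 3) = (0.5, 1.3333).

Step 2 — sample covariance matrix, S[i,j] = (1/(n-1)) · Σ_k (x_{k,i} - mean_i) · (x_{k,j} - mean_j), divisor n-1 = 5:
  S[X_1,X_1] = ((-3.5)·(-3.5) + (3.5)·(3.5) + (-0.5)·(-0.5) + (1.5)·(1.5) + (2.5)·(2.5) + (-3.5)·(-3.5)) / 5 = 45.5/5 = 9.1
  S[X_1,X_2] = ((-3.5)·(-1.3333) + (3.5)·(-2.3333) + (-0.5)·(-0.3333) + (1.5)·(2.6667) + (2.5)·(-3.3333) + (-3.5)·(4.6667)) / 5 = -24/5 = -4.8
  S[X_2,X_2] = ((-1.3333)·(-1.3333) + (-2.3333)·(-2.3333) + (-0.3333)·(-0.3333) + (2.6667)·(2.6667) + (-3.3333)·(-3.3333) + (4.6667)·(4.6667)) / 5 = 47.3333/5 = 9.4667
  S = [[9.1, -4.8],
 [-4.8, 9.4667]].

Step 3 — invert S. det(S) = 9.1·9.4667 - (-4.8)² = 63.1067.
  S^{-1} = (1/det) · [[d, -b], [-b, a]] = [[0.15, 0.0761],
 [0.0761, 0.1442]].

Step 4 — quadratic form (x̄ - mu_0)^T · S^{-1} · (x̄ - mu_0):
  S^{-1} · (x̄ - mu_0) = (0.1764, 0.2303),
  (x̄ - mu_0)^T · [...] = (0.5)·(0.1764) + (1.3333)·(0.2303) = 0.3953.

Step 5 — scale by n: T² = 6 · 0.3953 = 2.3716.

T² ≈ 2.3716


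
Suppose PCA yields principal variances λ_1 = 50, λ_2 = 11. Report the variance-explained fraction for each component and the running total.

Step 1 — total variance = trace(Sigma) = Σ λ_i = 50 + 11 = 61.

Step 2 — fraction explained by component i = λ_i / Σ λ:
  PC1: 50/61 = 0.8197
  PC2: 11/61 = 0.1803

Step 3 — cumulative fraction after k components = (λ_1 + ... + λ_k) / Σ λ:
  k = 1: 50/61 = 0.8197
  k = 2: (50 + 11)/61 = 61/61 = 1

Summary (fraction, with percent):

explained: PC1 0.8197 (81.97%), PC2 0.1803 (18.03%);  cumulative: 0.8197, 1


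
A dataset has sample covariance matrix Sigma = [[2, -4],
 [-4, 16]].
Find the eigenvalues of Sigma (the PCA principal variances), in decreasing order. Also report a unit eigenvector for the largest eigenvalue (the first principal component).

Step 1 — characteristic polynomial of 2×2 Sigma:
  det(Sigma - λI) = λ² - trace · λ + det = 0.
  trace = 2 + 16 = 18, det = 2·16 - (-4)² = 16.
Step 2 — discriminant:
  Δ = trace² - 4·det = 324 - 64 = 260.
Step 3 — eigenvalues:
  λ = (trace ± √Δ)/2 = (18 ± 16.1245)/2,
  λ_1 = 17.0623,  λ_2 = 0.9377.

Step 4 — unit eigenvector for λ_1: solve (Sigma - λ_1 I)v = 0. First row:
  (2 - 17.0623)·v_x + (-4)·v_y = 0, i.e. (-15.0623)·v_x + (-4)·v_y = 0,
  so v ∝ (b, λ_1 - a) = (-4, 15.0623); multiply by -1 so the first entry is positive: u = (4, -15.0623).
  ||u|| = √((4)² + (-15.0623)²) = √(242.8716) ≈ 15.5843,
  v_1 = u/||u|| ≈ (0.2567, -0.9665) (||v_1|| = 1).

λ_1 = 17.0623,  λ_2 = 0.9377;  v_1 ≈ (0.2567, -0.9665)


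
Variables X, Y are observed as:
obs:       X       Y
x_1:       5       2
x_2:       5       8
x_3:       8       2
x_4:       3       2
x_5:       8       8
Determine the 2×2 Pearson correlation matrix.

Step 1 — column means:
  mean(X) = (5 + 5 + 8 + 3 + 8) / 5 = 29/5 = 5.8
  mean(Y) = (2 + 8 + 2 + 2 + 8) / 5 = 22/5 = 4.4

Step 2 — sample variances and covariances s[i,j] = (1/(n-1)) · Σ_k (x_{k,i} - mean_i) · (x_{k,j} - mean_j), with n-1 = 4:
  s[X,X] = ((-0.8)·(-0.8) + (-0.8)·(-0.8) + (2.2)·(2.2) + (-2.8)·(-2.8) + (2.2)·(2.2)) / 4 = 18.8/4 = 4.7
  s[X,Y] = ((-0.8)·(-2.4) + (-0.8)·(3.6) + (2.2)·(-2.4) + (-2.8)·(-2.4) + (2.2)·(3.6)) / 4 = 8.4/4 = 2.1
  s[Y,Y] = ((-2.4)·(-2.4) + (3.6)·(3.6) + (-2.4)·(-2.4) + (-2.4)·(-2.4) + (3.6)·(3.6)) / 4 = 43.2/4 = 10.8
  Sample standard deviations s_i = √(s[i,i]):
  s(X) = √(4.7) = 2.1679
  s(Y) = √(10.8) = 3.2863

Step 3 — r_{ij} = s_{ij} / (s_i · s_j):
  r[X,X] = 1 (diagonal).
  r[X,Y] = 2.1 / (2.1679 · 3.2863) = 2.1 / 7.1246 = 0.2948
  r[Y,Y] = 1 (diagonal).

R is symmetric with unit diagonal. Assembling:

R = [[1, 0.2948],
 [0.2948, 1]]


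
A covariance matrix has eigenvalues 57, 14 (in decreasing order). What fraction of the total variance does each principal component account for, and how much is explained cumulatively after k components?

Step 1 — total variance = trace(Sigma) = Σ λ_i = 57 + 14 = 71.

Step 2 — fraction explained by component i = λ_i / Σ λ:
  PC1: 57/71 = 0.8028
  PC2: 14/71 = 0.1972

Step 3 — cumulative fraction after k components = (λ_1 + ... + λ_k) / Σ λ:
  k = 1: 57/71 = 0.8028
  k = 2: (57 + 14)/71 = 71/71 = 1

Summary (fraction, with percent):

explained: PC1 0.8028 (80.28%), PC2 0.1972 (19.72%);  cumulative: 0.8028, 1


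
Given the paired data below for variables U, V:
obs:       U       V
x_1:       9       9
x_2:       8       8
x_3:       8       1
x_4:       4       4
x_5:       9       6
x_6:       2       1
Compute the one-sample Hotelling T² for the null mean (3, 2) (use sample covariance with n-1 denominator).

Step 1 — sample mean vector:
  mean(U) = (9 + 8 + 8 + 4 + 9 + 2) / 6 = 40/6 = 6.6667
  mean(V) = (9 + 8 + 1 + 4 + 6 + 1) / 6 = 29/6 = 4.8333
  x̄ = (6.6667, 4.8333),  deviation x̄ - mu_0 = (6.6667, 4.8333) - (3, 2) = (3.6667, 2.8333).

Step 2 — sample covariance matrix, S[i,j] = (1/(n-1)) · Σ_k (x_{k,i} - mean_i) · (x_{k,j} - mean_j), divisor n-1 = 5:
  S[U,U] = ((2.3333)·(2.3333) + (1.3333)·(1.3333) + (1.3333)·(1.3333) + (-2.6667)·(-2.6667) + (2.3333)·(2.3333) + (-4.6667)·(-4.6667)) / 5 = 43.3333/5 = 8.6667
  S[U,V] = ((2.3333)·(4.1667) + (1.3333)·(3.1667) + (1.3333)·(-3.8333) + (-2.6667)·(-0.8333) + (2.3333)·(1.1667) + (-4.6667)·(-3.8333)) / 5 = 31.6667/5 = 6.3333
  S[V,V] = ((4.1667)·(4.1667) + (3.1667)·(3.1667) + (-3.8333)·(-3.8333) + (-0.8333)·(-0.8333) + (1.1667)·(1.1667) + (-3.8333)·(-3.8333)) / 5 = 58.8333/5 = 11.7667
  S = [[8.6667, 6.3333],
 [6.3333, 11.7667]].

Step 3 — invert S. det(S) = 8.6667·11.7667 - (6.3333)² = 61.8667.
  S^{-1} = (1/det) · [[d, -b], [-b, a]] = [[0.1902, -0.1024],
 [-0.1024, 0.1401]].

Step 4 — quadratic form (x̄ - mu_0)^T · S^{-1} · (x̄ - mu_0):
  S^{-1} · (x̄ - mu_0) = (0.4073, 0.0216),
  (x̄ - mu_0)^T · [...] = (3.6667)·(0.4073) + (2.8333)·(0.0216) = 1.5546.

Step 5 — scale by n: T² = 6 · 1.5546 = 9.3276.

T² ≈ 9.3276


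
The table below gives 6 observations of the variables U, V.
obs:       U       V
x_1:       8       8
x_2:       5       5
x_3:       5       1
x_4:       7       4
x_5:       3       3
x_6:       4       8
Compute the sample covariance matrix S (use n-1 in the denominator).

Step 1 — column means:
  mean(U) = (8 + 5 + 5 + 7 + 3 + 4) / 6 = 32/6 = 5.3333
  mean(V) = (8 + 5 + 1 + 4 + 3 + 8) / 6 = 29/6 = 4.8333

Step 2 — sample covariance S[i,j] = (1/(n-1)) · Σ_k (x_{k,i} - mean_i) · (x_{k,j} - mean_j), with n-1 = 5.
  S[U,U] = ((2.6667)·(2.6667) + (-0.3333)·(-0.3333) + (-0.3333)·(-0.3333) + (1.6667)·(1.6667) + (-2.3333)·(-2.3333) + (-1.3333)·(-1.3333)) / 5 = 17.3333/5 = 3.4667
  S[U,V] = ((2.6667)·(3.1667) + (-0.3333)·(0.1667) + (-0.3333)·(-3.8333) + (1.6667)·(-0.8333) + (-2.3333)·(-1.8333) + (-1.3333)·(3.1667)) / 5 = 8.3333/5 = 1.6667
  S[V,V] = ((3.1667)·(3.1667) + (0.1667)·(0.1667) + (-3.8333)·(-3.8333) + (-0.8333)·(-0.8333) + (-1.8333)·(-1.8333) + (3.1667)·(3.1667)) / 5 = 38.8333/5 = 7.7667

S is symmetric (S[j,i] = S[i,j]). Assembling:

S = [[3.4667, 1.6667],
 [1.6667, 7.7667]]


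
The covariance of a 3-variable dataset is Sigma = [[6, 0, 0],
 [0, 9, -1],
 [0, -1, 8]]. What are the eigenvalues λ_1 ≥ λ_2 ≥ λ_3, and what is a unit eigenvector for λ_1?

Step 1 — characteristic polynomial p(λ) = det(λI - Sigma) = λ³ - tr·λ² + c_1·λ - det, where tr = trace, c_1 = sum of the principal 2×2 minors, det = det(Sigma):
  tr = 6 + 9 + 8 = 23,
  c_1 = (6·9 - (0)²) + (6·8 - (0)²) + (9·8 - (-1)²) = 54 + 48 + 71 = 173,
  det = 6·(9·8 - (-1)²) - (0)·((0)·8 - (-1)·(0)) + (0)·((0)·(-1) - 9·(0)) = 6·(71) - (0)·(0) + (0)·(0) = 426.
  So p(λ) = λ³ - 23λ² + 173λ - 426.
Step 2 — look for an integer root (rational root theorem: any rational root is an integer divisor of 426). Testing λ = 6:
  p(6) = 216 - 828 + 1038 - 426 = 0  ✓
  Dividing out (λ - 6): p(λ) = (λ - 6)(λ² - 17λ + 71).
Step 3 — remaining eigenvalues from the quadratic λ² - 17λ + 71 = 0:
  Δ = 17² - 4·71 = 289 - 284 = 5,  λ = (17 ± √5)/2 = (17 ± 2.2361)/2 ≈ 9.618 or 7.382.
  Sorted: λ_1 = 9.618,  λ_2 = 7.382,  λ_3 = 6  (check: sum = 23 = tr ✓).

Step 4 — unit eigenvector for λ_1 ≈ 9.618: v spans the null space of (Sigma - λ_1 I), whose rows are
  r_1 = (-3.618, 0, 0),  r_2 = (0, -0.618, -1),  r_3 = (0, -1, -1.618).
  v is orthogonal to every row, so take v ∝ r_1 × r_2 = ((0)·(-1) - (0)·(-0.618), (0)·(0) - (-3.618)·(-1), (-3.618)·(-0.618) - (0)·(0)) ≈ (0, -3.618, 2.2361).
  Rescale (multiply by -1 so the first nonzero entry is positive): u = (0, 3.618, -2.2361).
  ||u|| = √((0)² + (3.618)² + (-2.2361)²) = √(18.0902) ≈ 4.2533,  v_1 = u/||u|| ≈ (0, 0.8507, -0.5257) (||v_1|| = 1).

λ_1 = 9.618,  λ_2 = 7.382,  λ_3 = 6;  v_1 ≈ (0, 0.8507, -0.5257)


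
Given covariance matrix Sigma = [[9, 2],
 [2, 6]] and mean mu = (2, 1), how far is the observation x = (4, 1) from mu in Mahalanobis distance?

Step 1 — centre the observation: (x - mu) = (2, 0).

Step 2 — invert Sigma. det(Sigma) = 9·6 - (2)² = 50.
  Sigma^{-1} = (1/det) · [[d, -b], [-b, a]] = [[0.12, -0.04],
 [-0.04, 0.18]].

Step 3 — form the quadratic (x - mu)^T · Sigma^{-1} · (x - mu):
  Sigma^{-1} · (x - mu) = (0.24, -0.08).
  (x - mu)^T · [Sigma^{-1} · (x - mu)] = (2)·(0.24) + (0)·(-0.08) = 0.48.

Step 4 — take square root: d = √(0.48) ≈ 0.6928.

d(x, mu) = √(0.48) ≈ 0.6928


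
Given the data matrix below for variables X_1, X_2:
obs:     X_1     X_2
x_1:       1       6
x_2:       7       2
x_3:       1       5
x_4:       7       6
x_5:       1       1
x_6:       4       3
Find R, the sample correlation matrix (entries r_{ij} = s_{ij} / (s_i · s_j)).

Step 1 — column means:
  mean(X_1) = (1 + 7 + 1 + 7 + 1 + 4) / 6 = 21/6 = 3.5
  mean(X_2) = (6 + 2 + 5 + 6 + 1 + 3) / 6 = 23/6 = 3.8333

Step 2 — sample variances and covariances s[i,j] = (1/(n-1)) · Σ_k (x_{k,i} - mean_i) · (x_{k,j} - mean_j), with n-1 = 5:
  s[X_1,X_1] = ((-2.5)·(-2.5) + (3.5)·(3.5) + (-2.5)·(-2.5) + (3.5)·(3.5) + (-2.5)·(-2.5) + (0.5)·(0.5)) / 5 = 43.5/5 = 8.7
  s[X_1,X_2] = ((-2.5)·(2.1667) + (3.5)·(-1.8333) + (-2.5)·(1.1667) + (3.5)·(2.1667) + (-2.5)·(-2.8333) + (0.5)·(-0.8333)) / 5 = -0.5/5 = -0.1
  s[X_2,X_2] = ((2.1667)·(2.1667) + (-1.8333)·(-1.8333) + (1.1667)·(1.1667) + (2.1667)·(2.1667) + (-2.8333)·(-2.8333) + (-0.8333)·(-0.8333)) / 5 = 22.8333/5 = 4.5667
  Sample standard deviations s_i = √(s[i,i]):
  s(X_1) = √(8.7) = 2.9496
  s(X_2) = √(4.5667) = 2.137

Step 3 — r_{ij} = s_{ij} / (s_i · s_j):
  r[X_1,X_1] = 1 (diagonal).
  r[X_1,X_2] = -0.1 / (2.9496 · 2.137) = -0.1 / 6.3032 = -0.0159
  r[X_2,X_2] = 1 (diagonal).

R is symmetric with unit diagonal. Assembling:

R = [[1, -0.0159],
 [-0.0159, 1]]


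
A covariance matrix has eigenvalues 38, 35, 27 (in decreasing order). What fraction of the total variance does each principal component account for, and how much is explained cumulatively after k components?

Step 1 — total variance = trace(Sigma) = Σ λ_i = 38 + 35 + 27 = 100.

Step 2 — fraction explained by component i = λ_i / Σ λ:
  PC1: 38/100 = 0.38
  PC2: 35/100 = 0.35
  PC3: 27/100 = 0.27

Step 3 — cumulative fraction after k components = (λ_1 + ... + λ_k) / Σ λ:
  k = 1: 38/100 = 0.38
  k = 2: (38 + 35)/100 = 73/100 = 0.73
  k = 3: (38 + 35 + 27)/100 = 100/100 = 1

Summary (fraction, with percent):

explained: PC1 0.38 (38%), PC2 0.35 (35%), PC3 0.27 (27%);  cumulative: 0.38, 0.73, 1


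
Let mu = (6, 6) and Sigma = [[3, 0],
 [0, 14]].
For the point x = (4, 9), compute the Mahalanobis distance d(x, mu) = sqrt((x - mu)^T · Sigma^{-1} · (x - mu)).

Step 1 — centre the observation: (x - mu) = (-2, 3).

Step 2 — invert Sigma. det(Sigma) = 3·14 - (0)² = 42.
  Sigma^{-1} = (1/det) · [[d, -b], [-b, a]] = [[0.3333, 0],
 [0, 0.0714]].

Step 3 — form the quadratic (x - mu)^T · Sigma^{-1} · (x - mu):
  Sigma^{-1} · (x - mu) = (-0.6667, 0.2143).
  (x - mu)^T · [Sigma^{-1} · (x - mu)] = (-2)·(-0.6667) + (3)·(0.2143) = 1.9762.

Step 4 — take square root: d = √(1.9762) ≈ 1.4058.

d(x, mu) = √(1.9762) ≈ 1.4058


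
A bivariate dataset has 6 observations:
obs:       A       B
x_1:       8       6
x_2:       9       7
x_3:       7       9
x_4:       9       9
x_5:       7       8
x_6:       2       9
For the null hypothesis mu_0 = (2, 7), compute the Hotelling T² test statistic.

Step 1 — sample mean vector:
  mean(A) = (8 + 9 + 7 + 9 + 7 + 2) / 6 = 42/6 = 7
  mean(B) = (6 + 7 + 9 + 9 + 8 + 9) / 6 = 48/6 = 8
  x̄ = (7, 8),  deviation x̄ - mu_0 = (7, 8) - (2, 7) = (5, 1).

Step 2 — sample covariance matrix, S[i,j] = (1/(n-1)) · Σ_k (x_{k,i} - mean_i) · (x_{k,j} - mean_j), divisor n-1 = 5:
  S[A,A] = ((1)·(1) + (2)·(2) + (0)·(0) + (2)·(2) + (0)·(0) + (-5)·(-5)) / 5 = 34/5 = 6.8
  S[A,B] = ((1)·(-2) + (2)·(-1) + (0)·(1) + (2)·(1) + (0)·(0) + (-5)·(1)) / 5 = -7/5 = -1.4
  S[B,B] = ((-2)·(-2) + (-1)·(-1) + (1)·(1) + (1)·(1) + (0)·(0) + (1)·(1)) / 5 = 8/5 = 1.6
  S = [[6.8, -1.4],
 [-1.4, 1.6]].

Step 3 — invert S. det(S) = 6.8·1.6 - (-1.4)² = 8.92.
  S^{-1} = (1/det) · [[d, -b], [-b, a]] = [[0.1794, 0.157],
 [0.157, 0.7623]].

Step 4 — quadratic form (x̄ - mu_0)^T · S^{-1} · (x̄ - mu_0):
  S^{-1} · (x̄ - mu_0) = (1.0538, 1.5471),
  (x̄ - mu_0)^T · [...] = (5)·(1.0538) + (1)·(1.5471) = 6.8161.

Step 5 — scale by n: T² = 6 · 6.8161 = 40.8969.

T² ≈ 40.8969


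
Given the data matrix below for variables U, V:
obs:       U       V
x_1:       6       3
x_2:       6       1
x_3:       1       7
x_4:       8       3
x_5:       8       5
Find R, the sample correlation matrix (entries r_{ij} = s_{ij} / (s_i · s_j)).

Step 1 — column means:
  mean(U) = (6 + 6 + 1 + 8 + 8) / 5 = 29/5 = 5.8
  mean(V) = (3 + 1 + 7 + 3 + 5) / 5 = 19/5 = 3.8

Step 2 — sample variances and covariances s[i,j] = (1/(n-1)) · Σ_k (x_{k,i} - mean_i) · (x_{k,j} - mean_j), with n-1 = 4:
  s[U,U] = ((0.2)·(0.2) + (0.2)·(0.2) + (-4.8)·(-4.8) + (2.2)·(2.2) + (2.2)·(2.2)) / 4 = 32.8/4 = 8.2
  s[U,V] = ((0.2)·(-0.8) + (0.2)·(-2.8) + (-4.8)·(3.2) + (2.2)·(-0.8) + (2.2)·(1.2)) / 4 = -15.2/4 = -3.8
  s[V,V] = ((-0.8)·(-0.8) + (-2.8)·(-2.8) + (3.2)·(3.2) + (-0.8)·(-0.8) + (1.2)·(1.2)) / 4 = 20.8/4 = 5.2
  Sample standard deviations s_i = √(s[i,i]):
  s(U) = √(8.2) = 2.8636
  s(V) = √(5.2) = 2.2804

Step 3 — r_{ij} = s_{ij} / (s_i · s_j):
  r[U,U] = 1 (diagonal).
  r[U,V] = -3.8 / (2.8636 · 2.2804) = -3.8 / 6.5299 = -0.5819
  r[V,V] = 1 (diagonal).

R is symmetric with unit diagonal. Assembling:

R = [[1, -0.5819],
 [-0.5819, 1]]


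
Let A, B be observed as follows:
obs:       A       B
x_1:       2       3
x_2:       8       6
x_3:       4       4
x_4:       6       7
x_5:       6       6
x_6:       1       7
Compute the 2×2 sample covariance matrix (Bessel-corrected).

Step 1 — column means:
  mean(A) = (2 + 8 + 4 + 6 + 6 + 1) / 6 = 27/6 = 4.5
  mean(B) = (3 + 6 + 4 + 7 + 6 + 7) / 6 = 33/6 = 5.5

Step 2 — sample covariance S[i,j] = (1/(n-1)) · Σ_k (x_{k,i} - mean_i) · (x_{k,j} - mean_j), with n-1 = 5.
  S[A,A] = ((-2.5)·(-2.5) + (3.5)·(3.5) + (-0.5)·(-0.5) + (1.5)·(1.5) + (1.5)·(1.5) + (-3.5)·(-3.5)) / 5 = 35.5/5 = 7.1
  S[A,B] = ((-2.5)·(-2.5) + (3.5)·(0.5) + (-0.5)·(-1.5) + (1.5)·(1.5) + (1.5)·(0.5) + (-3.5)·(1.5)) / 5 = 6.5/5 = 1.3
  S[B,B] = ((-2.5)·(-2.5) + (0.5)·(0.5) + (-1.5)·(-1.5) + (1.5)·(1.5) + (0.5)·(0.5) + (1.5)·(1.5)) / 5 = 13.5/5 = 2.7

S is symmetric (S[j,i] = S[i,j]). Assembling:

S = [[7.1, 1.3],
 [1.3, 2.7]]


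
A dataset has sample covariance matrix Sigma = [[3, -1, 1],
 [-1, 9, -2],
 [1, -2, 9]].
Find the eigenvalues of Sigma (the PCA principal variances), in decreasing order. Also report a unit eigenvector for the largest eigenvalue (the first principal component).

Step 1 — characteristic polynomial p(λ) = det(λI - Sigma) = λ³ - tr·λ² + c_1·λ - det, where tr = trace, c_1 = sum of the principal 2×2 minors, det = det(Sigma):
  tr = 3 + 9 + 9 = 21,
  c_1 = (3·9 - (-1)²) + (3·9 - (1)²) + (9·9 - (-2)²) = 26 + 26 + 77 = 129,
  det = 3·(9·9 - (-2)²) - (-1)·((-1)·9 - (-2)·(1)) + (1)·((-1)·(-2) - 9·(1)) = 3·(77) - (-1)·(-7) + (1)·(-7) = 217.
  So p(λ) = λ³ - 21λ² + 129λ - 217.
Step 2 — look for an integer root (rational root theorem: any rational root is an integer divisor of 217). Testing λ = 7:
  p(7) = 343 - 1029 + 903 - 217 = 0  ✓
  Dividing out (λ - 7): p(λ) = (λ - 7)(λ² - 14λ + 31).
Step 3 — remaining eigenvalues from the quadratic λ² - 14λ + 31 = 0:
  Δ = 14² - 4·31 = 196 - 124 = 72,  λ = (14 ± √72)/2 = (14 ± 8.4853)/2 ≈ 11.2426 or 2.7574.
  Sorted: λ_1 = 11.2426,  λ_2 = 7,  λ_3 = 2.7574  (check: sum = 21 = tr ✓).

Step 4 — unit eigenvector for λ_1 ≈ 11.2426: v spans the null space of (Sigma - λ_1 I), whose rows are
  r_1 = (-8.2426, -1, 1),  r_2 = (-1, -2.2426, -2),  r_3 = (1, -2, -2.2426).
  v is orthogonal to every row, so take v ∝ r_1 × r_2 = ((-1)·(-2) - (1)·(-2.2426), (1)·(-1) - (-8.2426)·(-2), (-8.2426)·(-2.2426) - (-1)·(-1)) ≈ (4.2426, -17.4853, 17.4853).
  Let u = (4.2426, -17.4853, 17.4853).
  ||u|| = √((4.2426)² + (-17.4853)² + (17.4853)²) = √(629.4701) ≈ 25.0892,  v_1 = u/||u|| ≈ (0.1691, -0.6969, 0.6969) (||v_1|| = 1).

λ_1 = 11.2426,  λ_2 = 7,  λ_3 = 2.7574;  v_1 ≈ (0.1691, -0.6969, 0.6969)


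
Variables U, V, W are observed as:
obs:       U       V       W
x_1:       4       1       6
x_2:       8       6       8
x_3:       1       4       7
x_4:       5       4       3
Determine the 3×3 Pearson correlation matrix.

Step 1 — column means:
  mean(U) = (4 + 8 + 1 + 5) / 4 = 18/4 = 4.5
  mean(V) = (1 + 6 + 4 + 4) / 4 = 15/4 = 3.75
  mean(W) = (6 + 8 + 7 + 3) / 4 = 24/4 = 6

Step 2 — sample variances and covariances s[i,j] = (1/(n-1)) · Σ_k (x_{k,i} - mean_i) · (x_{k,j} - mean_j), with n-1 = 3:
  s[U,U] = ((-0.5)·(-0.5) + (3.5)·(3.5) + (-3.5)·(-3.5) + (0.5)·(0.5)) / 3 = 25/3 = 8.3333
  s[U,V] = ((-0.5)·(-2.75) + (3.5)·(2.25) + (-3.5)·(0.25) + (0.5)·(0.25)) / 3 = 8.5/3 = 2.8333
  s[U,W] = ((-0.5)·(0) + (3.5)·(2) + (-3.5)·(1) + (0.5)·(-3)) / 3 = 2/3 = 0.6667
  s[V,V] = ((-2.75)·(-2.75) + (2.25)·(2.25) + (0.25)·(0.25) + (0.25)·(0.25)) / 3 = 12.75/3 = 4.25
  s[V,W] = ((-2.75)·(0) + (2.25)·(2) + (0.25)·(1) + (0.25)·(-3)) / 3 = 4/3 = 1.3333
  s[W,W] = ((0)·(0) + (2)·(2) + (1)·(1) + (-3)·(-3)) / 3 = 14/3 = 4.6667
  Sample standard deviations s_i = √(s[i,i]):
  s(U) = √(8.3333) = 2.8868
  s(V) = √(4.25) = 2.0616
  s(W) = √(4.6667) = 2.1602

Step 3 — r_{ij} = s_{ij} / (s_i · s_j):
  r[U,U] = 1 (diagonal).
  r[U,V] = 2.8333 / (2.8868 · 2.0616) = 2.8333 / 5.9512 = 0.4761
  r[U,W] = 0.6667 / (2.8868 · 2.1602) = 0.6667 / 6.2361 = 0.1069
  r[V,V] = 1 (diagonal).
  r[V,W] = 1.3333 / (2.0616 · 2.1602) = 1.3333 / 4.4535 = 0.2994
  r[W,W] = 1 (diagonal).

R is symmetric with unit diagonal. Assembling:

R = [[1, 0.4761, 0.1069],
 [0.4761, 1, 0.2994],
 [0.1069, 0.2994, 1]]


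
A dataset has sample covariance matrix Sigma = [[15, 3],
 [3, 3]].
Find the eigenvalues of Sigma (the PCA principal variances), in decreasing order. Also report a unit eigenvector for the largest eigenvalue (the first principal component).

Step 1 — characteristic polynomial of 2×2 Sigma:
  det(Sigma - λI) = λ² - trace · λ + det = 0.
  trace = 15 + 3 = 18, det = 15·3 - (3)² = 36.
Step 2 — discriminant:
  Δ = trace² - 4·det = 324 - 144 = 180.
Step 3 — eigenvalues:
  λ = (trace ± √Δ)/2 = (18 ± 13.4164)/2,
  λ_1 = 15.7082,  λ_2 = 2.2918.

Step 4 — unit eigenvector for λ_1: solve (Sigma - λ_1 I)v = 0. First row:
  (15 - 15.7082)·v_x + (3)·v_y = 0, i.e. (-0.7082)·v_x + (3)·v_y = 0,
  so v ∝ (b, λ_1 - a) = (3, 0.7082) = u.
  ||u|| = √((3)² + (0.7082)²) = √(9.5016) ≈ 3.0825,
  v_1 = u/||u|| ≈ (0.9732, 0.2298) (||v_1|| = 1).

λ_1 = 15.7082,  λ_2 = 2.2918;  v_1 ≈ (0.9732, 0.2298)


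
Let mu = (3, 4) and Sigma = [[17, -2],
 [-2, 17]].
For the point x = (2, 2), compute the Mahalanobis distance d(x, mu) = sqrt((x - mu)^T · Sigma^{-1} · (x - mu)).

Step 1 — centre the observation: (x - mu) = (-1, -2).

Step 2 — invert Sigma. det(Sigma) = 17·17 - (-2)² = 285.
  Sigma^{-1} = (1/det) · [[d, -b], [-b, a]] = [[0.0596, 0.007],
 [0.007, 0.0596]].

Step 3 — form the quadratic (x - mu)^T · Sigma^{-1} · (x - mu):
  Sigma^{-1} · (x - mu) = (-0.0737, -0.1263).
  (x - mu)^T · [Sigma^{-1} · (x - mu)] = (-1)·(-0.0737) + (-2)·(-0.1263) = 0.3263.

Step 4 — take square root: d = √(0.3263) ≈ 0.5712.

d(x, mu) = √(0.3263) ≈ 0.5712


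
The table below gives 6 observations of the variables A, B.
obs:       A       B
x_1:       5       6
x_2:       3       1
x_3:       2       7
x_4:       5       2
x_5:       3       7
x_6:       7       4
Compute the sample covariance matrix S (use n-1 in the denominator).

Step 1 — column means:
  mean(A) = (5 + 3 + 2 + 5 + 3 + 7) / 6 = 25/6 = 4.1667
  mean(B) = (6 + 1 + 7 + 2 + 7 + 4) / 6 = 27/6 = 4.5

Step 2 — sample covariance S[i,j] = (1/(n-1)) · Σ_k (x_{k,i} - mean_i) · (x_{k,j} - mean_j), with n-1 = 5.
  S[A,A] = ((0.8333)·(0.8333) + (-1.1667)·(-1.1667) + (-2.1667)·(-2.1667) + (0.8333)·(0.8333) + (-1.1667)·(-1.1667) + (2.8333)·(2.8333)) / 5 = 16.8333/5 = 3.3667
  S[A,B] = ((0.8333)·(1.5) + (-1.1667)·(-3.5) + (-2.1667)·(2.5) + (0.8333)·(-2.5) + (-1.1667)·(2.5) + (2.8333)·(-0.5)) / 5 = -6.5/5 = -1.3
  S[B,B] = ((1.5)·(1.5) + (-3.5)·(-3.5) + (2.5)·(2.5) + (-2.5)·(-2.5) + (2.5)·(2.5) + (-0.5)·(-0.5)) / 5 = 33.5/5 = 6.7

S is symmetric (S[j,i] = S[i,j]). Assembling:

S = [[3.3667, -1.3],
 [-1.3, 6.7]]


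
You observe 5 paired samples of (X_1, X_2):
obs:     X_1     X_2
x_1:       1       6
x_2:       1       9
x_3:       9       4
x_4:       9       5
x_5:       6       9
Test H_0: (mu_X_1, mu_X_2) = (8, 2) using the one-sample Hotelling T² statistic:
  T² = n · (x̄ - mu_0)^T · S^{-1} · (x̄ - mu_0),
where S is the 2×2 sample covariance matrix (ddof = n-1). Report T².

Step 1 — sample mean vector:
  mean(X_1) = (1 + 1 + 9 + 9 + 6) / 5 = 26/5 = 5.2
  mean(X_2) = (6 + 9 + 4 + 5 + 9) / 5 = 33/5 = 6.6
  x̄ = (5.2, 6.6),  deviation x̄ - mu_0 = (5.2, 6.6) - (8, 2) = (-2.8, 4.6).

Step 2 — sample covariance matrix, S[i,j] = (1/(n-1)) · Σ_k (x_{k,i} - mean_i) · (x_{k,j} - mean_j), divisor n-1 = 4:
  S[X_1,X_1] = ((-4.2)·(-4.2) + (-4.2)·(-4.2) + (3.8)·(3.8) + (3.8)·(3.8) + (0.8)·(0.8)) / 4 = 64.8/4 = 16.2
  S[X_1,X_2] = ((-4.2)·(-0.6) + (-4.2)·(2.4) + (3.8)·(-2.6) + (3.8)·(-1.6) + (0.8)·(2.4)) / 4 = -21.6/4 = -5.4
  S[X_2,X_2] = ((-0.6)·(-0.6) + (2.4)·(2.4) + (-2.6)·(-2.6) + (-1.6)·(-1.6) + (2.4)·(2.4)) / 4 = 21.2/4 = 5.3
  S = [[16.2, -5.4],
 [-5.4, 5.3]].

Step 3 — invert S. det(S) = 16.2·5.3 - (-5.4)² = 56.7.
  S^{-1} = (1/det) · [[d, -b], [-b, a]] = [[0.0935, 0.0952],
 [0.0952, 0.2857]].

Step 4 — quadratic form (x̄ - mu_0)^T · S^{-1} · (x̄ - mu_0):
  S^{-1} · (x̄ - mu_0) = (0.1764, 1.0476),
  (x̄ - mu_0)^T · [...] = (-2.8)·(0.1764) + (4.6)·(1.0476) = 4.3252.

Step 5 — scale by n: T² = 5 · 4.3252 = 21.6261.

T² ≈ 21.6261


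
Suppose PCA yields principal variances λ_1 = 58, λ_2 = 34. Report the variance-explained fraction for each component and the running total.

Step 1 — total variance = trace(Sigma) = Σ λ_i = 58 + 34 = 92.

Step 2 — fraction explained by component i = λ_i / Σ λ:
  PC1: 58/92 = 0.6304
  PC2: 34/92 = 0.3696

Step 3 — cumulative fraction after k components = (λ_1 + ... + λ_k) / Σ λ:
  k = 1: 58/92 = 0.6304
  k = 2: (58 + 34)/92 = 92/92 = 1

Summary (fraction, with percent):

explained: PC1 0.6304 (63.04%), PC2 0.3696 (36.96%);  cumulative: 0.6304, 1


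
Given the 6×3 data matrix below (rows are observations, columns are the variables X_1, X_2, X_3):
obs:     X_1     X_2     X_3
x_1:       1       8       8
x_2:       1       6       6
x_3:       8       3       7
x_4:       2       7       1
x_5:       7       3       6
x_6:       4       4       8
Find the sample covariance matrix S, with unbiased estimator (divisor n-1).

Step 1 — column means:
  mean(X_1) = (1 + 1 + 8 + 2 + 7 + 4) / 6 = 23/6 = 3.8333
  mean(X_2) = (8 + 6 + 3 + 7 + 3 + 4) / 6 = 31/6 = 5.1667
  mean(X_3) = (8 + 6 + 7 + 1 + 6 + 8) / 6 = 36/6 = 6

Step 2 — sample covariance S[i,j] = (1/(n-1)) · Σ_k (x_{k,i} - mean_i) · (x_{k,j} - mean_j), with n-1 = 5.
  S[X_1,X_1] = ((-2.8333)·(-2.8333) + (-2.8333)·(-2.8333) + (4.1667)·(4.1667) + (-1.8333)·(-1.8333) + (3.1667)·(3.1667) + (0.1667)·(0.1667)) / 5 = 46.8333/5 = 9.3667
  S[X_1,X_2] = ((-2.8333)·(2.8333) + (-2.8333)·(0.8333) + (4.1667)·(-2.1667) + (-1.8333)·(1.8333) + (3.1667)·(-2.1667) + (0.1667)·(-1.1667)) / 5 = -29.8333/5 = -5.9667
  S[X_1,X_3] = ((-2.8333)·(2) + (-2.8333)·(0) + (4.1667)·(1) + (-1.8333)·(-5) + (3.1667)·(0) + (0.1667)·(2)) / 5 = 8/5 = 1.6
  S[X_2,X_2] = ((2.8333)·(2.8333) + (0.8333)·(0.8333) + (-2.1667)·(-2.1667) + (1.8333)·(1.8333) + (-2.1667)·(-2.1667) + (-1.1667)·(-1.1667)) / 5 = 22.8333/5 = 4.5667
  S[X_2,X_3] = ((2.8333)·(2) + (0.8333)·(0) + (-2.1667)·(1) + (1.8333)·(-5) + (-2.1667)·(0) + (-1.1667)·(2)) / 5 = -8/5 = -1.6
  S[X_3,X_3] = ((2)·(2) + (0)·(0) + (1)·(1) + (-5)·(-5) + (0)·(0) + (2)·(2)) / 5 = 34/5 = 6.8

S is symmetric (S[j,i] = S[i,j]). Assembling:

S = [[9.3667, -5.9667, 1.6],
 [-5.9667, 4.5667, -1.6],
 [1.6, -1.6, 6.8]]


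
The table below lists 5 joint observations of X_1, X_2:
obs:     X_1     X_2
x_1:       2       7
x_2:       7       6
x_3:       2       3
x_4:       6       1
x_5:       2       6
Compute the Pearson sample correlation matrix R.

Step 1 — column means:
  mean(X_1) = (2 + 7 + 2 + 6 + 2) / 5 = 19/5 = 3.8
  mean(X_2) = (7 + 6 + 3 + 1 + 6) / 5 = 23/5 = 4.6

Step 2 — sample variances and covariances s[i,j] = (1/(n-1)) · Σ_k (x_{k,i} - mean_i) · (x_{k,j} - mean_j), with n-1 = 4:
  s[X_1,X_1] = ((-1.8)·(-1.8) + (3.2)·(3.2) + (-1.8)·(-1.8) + (2.2)·(2.2) + (-1.8)·(-1.8)) / 4 = 24.8/4 = 6.2
  s[X_1,X_2] = ((-1.8)·(2.4) + (3.2)·(1.4) + (-1.8)·(-1.6) + (2.2)·(-3.6) + (-1.8)·(1.4)) / 4 = -7.4/4 = -1.85
  s[X_2,X_2] = ((2.4)·(2.4) + (1.4)·(1.4) + (-1.6)·(-1.6) + (-3.6)·(-3.6) + (1.4)·(1.4)) / 4 = 25.2/4 = 6.3
  Sample standard deviations s_i = √(s[i,i]):
  s(X_1) = √(6.2) = 2.49
  s(X_2) = √(6.3) = 2.51

Step 3 — r_{ij} = s_{ij} / (s_i · s_j):
  r[X_1,X_1] = 1 (diagonal).
  r[X_1,X_2] = -1.85 / (2.49 · 2.51) = -1.85 / 6.2498 = -0.296
  r[X_2,X_2] = 1 (diagonal).

R is symmetric with unit diagonal. Assembling:

R = [[1, -0.296],
 [-0.296, 1]]


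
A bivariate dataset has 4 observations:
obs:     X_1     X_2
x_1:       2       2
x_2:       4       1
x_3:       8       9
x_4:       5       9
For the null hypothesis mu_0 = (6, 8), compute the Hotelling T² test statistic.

Step 1 — sample mean vector:
  mean(X_1) = (2 + 4 + 8 + 5) / 4 = 19/4 = 4.75
  mean(X_2) = (2 + 1 + 9 + 9) / 4 = 21/4 = 5.25
  x̄ = (4.75, 5.25),  deviation x̄ - mu_0 = (4.75, 5.25) - (6, 8) = (-1.25, -2.75).

Step 2 — sample covariance matrix, S[i,j] = (1/(n-1)) · Σ_k (x_{k,i} - mean_i) · (x_{k,j} - mean_j), divisor n-1 = 3:
  S[X_1,X_1] = ((-2.75)·(-2.75) + (-0.75)·(-0.75) + (3.25)·(3.25) + (0.25)·(0.25)) / 3 = 18.75/3 = 6.25
  S[X_1,X_2] = ((-2.75)·(-3.25) + (-0.75)·(-4.25) + (3.25)·(3.75) + (0.25)·(3.75)) / 3 = 25.25/3 = 8.4167
  S[X_2,X_2] = ((-3.25)·(-3.25) + (-4.25)·(-4.25) + (3.75)·(3.75) + (3.75)·(3.75)) / 3 = 56.75/3 = 18.9167
  S = [[6.25, 8.4167],
 [8.4167, 18.9167]].

Step 3 — invert S. det(S) = 6.25·18.9167 - (8.4167)² = 47.3889.
  S^{-1} = (1/det) · [[d, -b], [-b, a]] = [[0.3992, -0.1776],
 [-0.1776, 0.1319]].

Step 4 — quadratic form (x̄ - mu_0)^T · S^{-1} · (x̄ - mu_0):
  S^{-1} · (x̄ - mu_0) = (-0.0106, -0.1407),
  (x̄ - mu_0)^T · [...] = (-1.25)·(-0.0106) + (-2.75)·(-0.1407) = 0.4001.

Step 5 — scale by n: T² = 4 · 0.4001 = 1.6002.

T² ≈ 1.6002


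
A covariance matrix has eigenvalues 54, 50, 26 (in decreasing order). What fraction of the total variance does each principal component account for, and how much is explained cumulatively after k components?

Step 1 — total variance = trace(Sigma) = Σ λ_i = 54 + 50 + 26 = 130.

Step 2 — fraction explained by component i = λ_i / Σ λ:
  PC1: 54/130 = 0.4154
  PC2: 50/130 = 0.3846
  PC3: 26/130 = 0.2

Step 3 — cumulative fraction after k components = (λ_1 + ... + λ_k) / Σ λ:
  k = 1: 54/130 = 0.4154
  k = 2: (54 + 50)/130 = 104/130 = 0.8
  k = 3: (54 + 50 + 26)/130 = 130/130 = 1

Summary (fraction, with percent):

explained: PC1 0.4154 (41.54%), PC2 0.3846 (38.46%), PC3 0.2 (20%);  cumulative: 0.4154, 0.8, 1


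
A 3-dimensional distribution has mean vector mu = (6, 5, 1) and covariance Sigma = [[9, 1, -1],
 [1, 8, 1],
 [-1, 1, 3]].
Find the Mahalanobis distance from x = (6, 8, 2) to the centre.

Step 1 — centre the observation: (x - mu) = (0, 3, 1).

Step 2 — invert Sigma (cofactor / det for 3×3, or solve directly):
  Sigma^{-1} = [[0.1186, -0.0206, 0.0464],
 [-0.0206, 0.134, -0.0515],
 [0.0464, -0.0515, 0.366]].

Step 3 — form the quadratic (x - mu)^T · Sigma^{-1} · (x - mu):
  Sigma^{-1} · (x - mu) = (-0.0155, 0.3505, 0.2113).
  (x - mu)^T · [Sigma^{-1} · (x - mu)] = (0)·(-0.0155) + (3)·(0.3505) + (1)·(0.2113) = 1.2629.

Step 4 — take square root: d = √(1.2629) ≈ 1.1238.

d(x, mu) = √(1.2629) ≈ 1.1238


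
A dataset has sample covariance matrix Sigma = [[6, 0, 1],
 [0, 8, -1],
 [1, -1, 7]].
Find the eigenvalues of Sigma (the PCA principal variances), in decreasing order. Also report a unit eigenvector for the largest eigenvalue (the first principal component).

Step 1 — characteristic polynomial p(λ) = det(λI - Sigma) = λ³ - tr·λ² + c_1·λ - det, where tr = trace, c_1 = sum of the principal 2×2 minors, det = det(Sigma):
  tr = 6 + 8 + 7 = 21,
  c_1 = (6·8 - (0)²) + (6·7 - (1)²) + (8·7 - (-1)²) = 48 + 41 + 55 = 144,
  det = 6·(8·7 - (-1)²) - (0)·((0)·7 - (-1)·(1)) + (1)·((0)·(-1) - 8·(1)) = 6·(55) - (0)·(1) + (1)·(-8) = 322.
  So p(λ) = λ³ - 21λ² + 144λ - 322.
Step 2 — look for an integer root (rational root theorem: any rational root is an integer divisor of 322). Testing λ = 7:
  p(7) = 343 - 1029 + 1008 - 322 = 0  ✓
  Dividing out (λ - 7): p(λ) = (λ - 7)(λ² - 14λ + 46).
Step 3 — remaining eigenvalues from the quadratic λ² - 14λ + 46 = 0:
  Δ = 14² - 4·46 = 196 - 184 = 12,  λ = (14 ± √12)/2 = (14 ± 3.4641)/2 ≈ 8.7321 or 5.2679.
  Sorted: λ_1 = 8.7321,  λ_2 = 7,  λ_3 = 5.2679  (check: sum = 21 = tr ✓).

Step 4 — unit eigenvector for λ_1 ≈ 8.7321: v spans the null space of (Sigma - λ_1 I), whose rows are
  r_1 = (-2.7321, 0, 1),  r_2 = (0, -0.7321, -1),  r_3 = (1, -1, -1.7321).
  v is orthogonal to every row, so take v ∝ r_1 × r_2 = ((0)·(-1) - (1)·(-0.7321), (1)·(0) - (-2.7321)·(-1), (-2.7321)·(-0.7321) - (0)·(0)) ≈ (0.7321, -2.7321, 2).
  Let u = (0.7321, -2.7321, 2).
  ||u|| = √((0.7321)² + (-2.7321)² + (2)²) = √(12) ≈ 3.4641,  v_1 = u/||u|| ≈ (0.2113, -0.7887, 0.5774) (||v_1|| = 1).

λ_1 = 8.7321,  λ_2 = 7,  λ_3 = 5.2679;  v_1 ≈ (0.2113, -0.7887, 0.5774)
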